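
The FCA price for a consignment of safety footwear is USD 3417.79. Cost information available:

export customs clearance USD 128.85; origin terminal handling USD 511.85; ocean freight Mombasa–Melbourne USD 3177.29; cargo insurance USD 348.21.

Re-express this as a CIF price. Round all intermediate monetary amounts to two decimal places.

CIF price: USD 7455.14

Not relevant to the conversion: export clearance — on the seller under both FCA and CIF; already in the FCA price and stays in the CIF price.
From FCA to CIF, the seller additionally bears: origin terminal, freight, insurance.
CIF price = 3417.79 + 511.85 + 3177.29 + 348.21 = 7455.14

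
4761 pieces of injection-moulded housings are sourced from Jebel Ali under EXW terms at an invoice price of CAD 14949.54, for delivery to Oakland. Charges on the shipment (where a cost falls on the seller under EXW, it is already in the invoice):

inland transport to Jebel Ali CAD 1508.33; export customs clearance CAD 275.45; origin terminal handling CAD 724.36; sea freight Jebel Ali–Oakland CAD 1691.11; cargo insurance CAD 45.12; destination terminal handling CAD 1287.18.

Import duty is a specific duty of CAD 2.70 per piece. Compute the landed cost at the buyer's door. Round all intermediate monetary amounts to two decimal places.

EXW: the seller makes goods available at their premises; the buyer bears all onward costs.
CIF value = EXW price + inland to port + export clearance + origin terminal + freight + insurance = 14949.54 + 1508.33 + 275.45 + 724.36 + 1691.11 + 45.12 = 19193.91
Import duty = 4761 × 2.70 = 12854.70
Buyer bears: inland to port 1508.33 + export clearance 275.45 + origin terminal 724.36 + freight 1691.11 + insurance 45.12 + destination terminal 1287.18 + duty 12854.70 = 18386.25
Landed cost = invoice 14949.54 + 18386.25 = 33335.79

Total landed cost: CAD 33335.79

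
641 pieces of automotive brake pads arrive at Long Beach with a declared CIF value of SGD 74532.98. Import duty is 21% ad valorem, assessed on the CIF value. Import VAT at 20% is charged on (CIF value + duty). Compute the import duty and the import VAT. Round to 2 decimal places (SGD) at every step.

Import duty = 74532.98 × 21% = 15651.93
VAT base = CIF + duty = 74532.98 + 15651.93 = 90184.91
Import VAT = 90184.91 × 20% = 18036.98

Import duty: SGD 15651.93; import VAT: SGD 18036.98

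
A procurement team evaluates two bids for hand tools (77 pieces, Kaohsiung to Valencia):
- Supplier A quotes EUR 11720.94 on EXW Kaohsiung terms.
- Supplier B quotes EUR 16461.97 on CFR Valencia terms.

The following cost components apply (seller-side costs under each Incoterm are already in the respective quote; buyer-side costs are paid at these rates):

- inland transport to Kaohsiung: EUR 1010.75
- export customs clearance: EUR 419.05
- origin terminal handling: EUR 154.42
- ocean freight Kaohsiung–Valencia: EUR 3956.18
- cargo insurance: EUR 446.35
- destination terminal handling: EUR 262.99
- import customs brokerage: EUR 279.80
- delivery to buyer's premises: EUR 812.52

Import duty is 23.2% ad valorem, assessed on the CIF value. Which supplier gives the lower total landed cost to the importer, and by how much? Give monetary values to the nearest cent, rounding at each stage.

Supplier B is cheaper by EUR 984.82

Supplier A (EXW):
CIF value = EXW price + inland to port + export clearance + origin terminal + freight + insurance = 11720.94 + 1010.75 + 419.05 + 154.42 + 3956.18 + 446.35 = 17707.69
Import duty = 17707.69 × 23.2% = 4108.18
Buyer bears (A): 1010.75 + 419.05 + 154.42 + 3956.18 + 446.35 + 262.99 + 279.80 + 812.52 = 7342.06
Landed cost (A) = invoice 11720.94 + 7342.06 + duty 4108.18 = 23171.18
Supplier B (CFR):
CIF value = CFR price + insurance = 16461.97 + 446.35 = 16908.32
Import duty = 16908.32 × 23.2% = 3922.73
Buyer bears (B): 446.35 + 262.99 + 279.80 + 812.52 = 1801.66
Landed cost (B) = invoice 16461.97 + 1801.66 + duty 3922.73 = 22186.36
Difference = |23171.18 − 22186.36| = 984.82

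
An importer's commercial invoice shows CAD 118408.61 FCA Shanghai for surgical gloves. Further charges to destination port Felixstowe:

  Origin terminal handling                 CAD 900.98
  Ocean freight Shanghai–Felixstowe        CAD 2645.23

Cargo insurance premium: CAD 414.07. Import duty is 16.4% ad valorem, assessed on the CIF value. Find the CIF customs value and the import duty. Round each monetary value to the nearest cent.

CIF = FCA price + pre-shipment costs + freight + insurance
CIF = 118408.61 + 900.98 + 2645.23 + 414.07 = 122368.89
Import duty = 122368.89 × 16.4% = 20068.50

CIF value: CAD 122368.89; import duty: CAD 20068.50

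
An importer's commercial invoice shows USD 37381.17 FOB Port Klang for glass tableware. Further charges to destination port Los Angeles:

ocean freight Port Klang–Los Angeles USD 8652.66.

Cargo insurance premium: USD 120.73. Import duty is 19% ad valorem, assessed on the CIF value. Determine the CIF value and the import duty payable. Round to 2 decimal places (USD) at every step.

CIF = FOB price + freight + insurance
CIF = 37381.17 + 8652.66 + 120.73 = 46154.56
Import duty = 46154.56 × 19% = 8769.37

CIF value: USD 46154.56; import duty: USD 8769.37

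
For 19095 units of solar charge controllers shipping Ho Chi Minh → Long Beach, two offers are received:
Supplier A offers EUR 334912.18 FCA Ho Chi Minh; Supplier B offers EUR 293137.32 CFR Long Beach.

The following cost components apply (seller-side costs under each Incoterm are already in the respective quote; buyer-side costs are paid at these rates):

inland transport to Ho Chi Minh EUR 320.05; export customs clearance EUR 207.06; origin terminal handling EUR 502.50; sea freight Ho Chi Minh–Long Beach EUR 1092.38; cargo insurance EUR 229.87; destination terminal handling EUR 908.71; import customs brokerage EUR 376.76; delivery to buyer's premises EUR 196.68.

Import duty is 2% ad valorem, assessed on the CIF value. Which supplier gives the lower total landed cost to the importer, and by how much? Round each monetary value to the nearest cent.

Supplier B is cheaper by EUR 44237.14

Supplier A (FCA):
CIF value = FCA price + origin terminal + freight + insurance = 334912.18 + 502.50 + 1092.38 + 229.87 = 336736.93
Import duty = 336736.93 × 2% = 6734.74
Buyer bears (A): 502.50 + 1092.38 + 229.87 + 908.71 + 376.76 + 196.68 = 3306.90
Landed cost (A) = invoice 334912.18 + 3306.90 + duty 6734.74 = 344953.82
Supplier B (CFR):
CIF value = CFR price + insurance = 293137.32 + 229.87 = 293367.19
Import duty = 293367.19 × 2% = 5867.34
Buyer bears (B): 229.87 + 908.71 + 376.76 + 196.68 = 1712.02
Landed cost (B) = invoice 293137.32 + 1712.02 + duty 5867.34 = 300716.68
Difference = |344953.82 − 300716.68| = 44237.14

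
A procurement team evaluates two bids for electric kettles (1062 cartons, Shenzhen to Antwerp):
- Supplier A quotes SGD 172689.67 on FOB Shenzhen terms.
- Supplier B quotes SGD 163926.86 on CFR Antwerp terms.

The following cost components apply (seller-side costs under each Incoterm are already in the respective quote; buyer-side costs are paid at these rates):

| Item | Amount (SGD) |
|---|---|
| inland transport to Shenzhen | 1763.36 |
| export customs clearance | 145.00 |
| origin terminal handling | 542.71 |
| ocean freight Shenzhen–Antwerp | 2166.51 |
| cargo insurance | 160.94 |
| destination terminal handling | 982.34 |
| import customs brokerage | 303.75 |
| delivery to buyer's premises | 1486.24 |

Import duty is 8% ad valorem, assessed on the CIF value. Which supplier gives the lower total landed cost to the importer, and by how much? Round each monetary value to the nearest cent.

Supplier B is cheaper by SGD 11803.67

Supplier A (FOB):
CIF value = FOB price + freight + insurance = 172689.67 + 2166.51 + 160.94 = 175017.12
Import duty = 175017.12 × 8% = 14001.37
Buyer bears (A): 2166.51 + 160.94 + 982.34 + 303.75 + 1486.24 = 5099.78
Landed cost (A) = invoice 172689.67 + 5099.78 + duty 14001.37 = 191790.82
Supplier B (CFR):
CIF value = CFR price + insurance = 163926.86 + 160.94 = 164087.80
Import duty = 164087.80 × 8% = 13127.02
Buyer bears (B): 160.94 + 982.34 + 303.75 + 1486.24 = 2933.27
Landed cost (B) = invoice 163926.86 + 2933.27 + duty 13127.02 = 179987.15
Difference = |191790.82 − 179987.15| = 11803.67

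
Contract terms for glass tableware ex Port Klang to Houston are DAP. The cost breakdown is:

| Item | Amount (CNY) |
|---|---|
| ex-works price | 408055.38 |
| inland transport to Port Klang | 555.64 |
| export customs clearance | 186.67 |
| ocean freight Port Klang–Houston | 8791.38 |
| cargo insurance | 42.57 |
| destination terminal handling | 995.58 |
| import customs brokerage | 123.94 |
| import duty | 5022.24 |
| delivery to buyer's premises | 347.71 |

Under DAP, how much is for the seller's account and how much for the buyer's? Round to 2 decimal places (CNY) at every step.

Seller: CNY 418974.93; buyer: CNY 5146.18

DAP: the seller bears all costs to the named destination except import duty and clearance.
Seller's account: goods 408055.38 + inland to port 555.64 + export clearance 186.67 + freight 8791.38 + insurance 42.57 + destination terminal 995.58 + delivery 347.71 = 418974.93
Buyer's account: brokerage 123.94 + duty 5022.24 = 5146.18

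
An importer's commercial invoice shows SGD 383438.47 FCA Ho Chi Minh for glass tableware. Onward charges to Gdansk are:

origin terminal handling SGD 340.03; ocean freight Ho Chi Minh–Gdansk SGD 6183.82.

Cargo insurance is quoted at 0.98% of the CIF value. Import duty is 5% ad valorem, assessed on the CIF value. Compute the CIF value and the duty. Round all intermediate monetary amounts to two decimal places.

Let C be the CIF value. C = FCA price + pre-shipment costs + freight + 0.98% × C
C − 0.98% × C = 383438.47 + 340.03 + 6183.82
0.9902 × C = 389962.32
C = 389962.32 / 0.9902 = 393821.77
Insurance premium = 0.98% × 393821.77 = 3859.45
Import duty = 393821.77 × 5% = 19691.09

CIF value: SGD 393821.77; import duty: SGD 19691.09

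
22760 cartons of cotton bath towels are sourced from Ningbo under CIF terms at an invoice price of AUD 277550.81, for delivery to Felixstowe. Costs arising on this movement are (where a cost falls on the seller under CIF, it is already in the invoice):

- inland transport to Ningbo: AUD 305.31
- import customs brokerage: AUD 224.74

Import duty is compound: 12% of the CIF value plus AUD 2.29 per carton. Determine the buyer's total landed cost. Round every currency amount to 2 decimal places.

Total landed cost: AUD 363202.05

CIF: the seller pays costs through ocean freight and marine insurance to the destination port.
Already in the invoice (seller's account under CIF): inland to port — exclude.
The CIF price already equals the CIF value: 277550.81
Ad valorem component: 277550.81 × 12% = 33306.10
Specific component: 22760 × 2.29 = 52120.40
Import duty = 33306.10 + 52120.40 = 85426.50
Buyer bears: brokerage 224.74 + duty 85426.50 = 85651.24
Landed cost = invoice 277550.81 + 85651.24 = 363202.05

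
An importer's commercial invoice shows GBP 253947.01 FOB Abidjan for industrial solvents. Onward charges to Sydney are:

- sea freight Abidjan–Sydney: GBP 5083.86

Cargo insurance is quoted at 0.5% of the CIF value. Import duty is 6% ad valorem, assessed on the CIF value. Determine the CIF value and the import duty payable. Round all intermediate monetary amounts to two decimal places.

CIF value: GBP 260332.53; import duty: GBP 15619.95

Let C be the CIF value. C = FOB price + freight + 0.5% × C
C − 0.5% × C = 253947.01 + 5083.86
0.995 × C = 259030.87
C = 259030.87 / 0.995 = 260332.53
Insurance premium = 0.5% × 260332.53 = 1301.66
Import duty = 260332.53 × 6% = 15619.95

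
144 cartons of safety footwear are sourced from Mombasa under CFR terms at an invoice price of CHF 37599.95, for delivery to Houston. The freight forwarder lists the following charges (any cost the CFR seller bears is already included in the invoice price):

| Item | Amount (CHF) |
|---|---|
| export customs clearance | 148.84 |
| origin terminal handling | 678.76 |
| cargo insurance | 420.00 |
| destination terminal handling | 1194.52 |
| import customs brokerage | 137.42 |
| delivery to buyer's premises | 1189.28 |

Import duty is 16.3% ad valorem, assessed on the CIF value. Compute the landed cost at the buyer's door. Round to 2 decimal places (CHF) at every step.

Total landed cost: CHF 46738.42

CFR: the seller pays costs through ocean freight to the destination port, but not insurance.
Already in the invoice (seller's account under CFR): export clearance, origin terminal — exclude.
CIF value = CFR price + insurance = 37599.95 + 420.00 = 38019.95
Import duty = 38019.95 × 16.3% = 6197.25
Buyer bears: insurance 420.00 + destination terminal 1194.52 + brokerage 137.42 + delivery 1189.28 + duty 6197.25 = 9138.47
Landed cost = invoice 37599.95 + 9138.47 = 46738.42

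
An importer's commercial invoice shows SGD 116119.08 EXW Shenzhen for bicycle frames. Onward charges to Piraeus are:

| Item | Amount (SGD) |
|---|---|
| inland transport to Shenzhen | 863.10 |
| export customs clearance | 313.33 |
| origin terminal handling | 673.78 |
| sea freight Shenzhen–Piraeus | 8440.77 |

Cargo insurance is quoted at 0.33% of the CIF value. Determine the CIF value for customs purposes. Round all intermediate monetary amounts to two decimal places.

Let C be the CIF value. C = EXW price + pre-shipment costs + freight + 0.33% × C
C − 0.33% × C = 116119.08 + 863.10 + 313.33 + 673.78 + 8440.77
0.9967 × C = 126410.06
C = 126410.06 / 0.9967 = 126828.59
Insurance premium = 0.33% × 126828.59 = 418.53

CIF value: SGD 126828.59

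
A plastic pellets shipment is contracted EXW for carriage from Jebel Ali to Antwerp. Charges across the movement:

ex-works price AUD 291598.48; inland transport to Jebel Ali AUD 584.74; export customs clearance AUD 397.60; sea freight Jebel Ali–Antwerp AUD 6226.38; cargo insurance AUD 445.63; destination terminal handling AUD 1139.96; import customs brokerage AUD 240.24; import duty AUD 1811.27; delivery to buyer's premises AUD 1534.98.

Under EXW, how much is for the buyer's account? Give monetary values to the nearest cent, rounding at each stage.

EXW: the seller makes goods available at their premises; the buyer bears all onward costs.
Seller's account: goods 291598.48 = 291598.48
Buyer's account: inland to port 584.74 + export clearance 397.60 + freight 6226.38 + insurance 445.63 + destination terminal 1139.96 + brokerage 240.24 + duty 1811.27 + delivery 1534.98 = 12380.80

Buyer's account: AUD 12380.80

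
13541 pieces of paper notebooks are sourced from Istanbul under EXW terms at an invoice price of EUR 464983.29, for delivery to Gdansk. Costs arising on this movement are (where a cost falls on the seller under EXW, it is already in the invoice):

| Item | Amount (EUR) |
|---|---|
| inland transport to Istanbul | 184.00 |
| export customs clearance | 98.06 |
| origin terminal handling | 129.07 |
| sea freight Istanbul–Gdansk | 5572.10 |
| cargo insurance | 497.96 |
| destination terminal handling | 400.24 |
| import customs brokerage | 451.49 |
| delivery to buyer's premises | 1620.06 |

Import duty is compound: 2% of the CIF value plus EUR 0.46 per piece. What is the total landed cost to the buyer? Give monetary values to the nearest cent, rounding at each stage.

Total landed cost: EUR 489594.42

EXW: the seller makes goods available at their premises; the buyer bears all onward costs.
CIF value = EXW price + inland to port + export clearance + origin terminal + freight + insurance = 464983.29 + 184.00 + 98.06 + 129.07 + 5572.10 + 497.96 = 471464.48
Ad valorem component: 471464.48 × 2% = 9429.29
Specific component: 13541 × 0.46 = 6228.86
Import duty = 9429.29 + 6228.86 = 15658.15
Buyer bears: inland to port 184.00 + export clearance 98.06 + origin terminal 129.07 + freight 5572.10 + insurance 497.96 + destination terminal 400.24 + brokerage 451.49 + delivery 1620.06 + duty 15658.15 = 24611.13
Landed cost = invoice 464983.29 + 24611.13 = 489594.42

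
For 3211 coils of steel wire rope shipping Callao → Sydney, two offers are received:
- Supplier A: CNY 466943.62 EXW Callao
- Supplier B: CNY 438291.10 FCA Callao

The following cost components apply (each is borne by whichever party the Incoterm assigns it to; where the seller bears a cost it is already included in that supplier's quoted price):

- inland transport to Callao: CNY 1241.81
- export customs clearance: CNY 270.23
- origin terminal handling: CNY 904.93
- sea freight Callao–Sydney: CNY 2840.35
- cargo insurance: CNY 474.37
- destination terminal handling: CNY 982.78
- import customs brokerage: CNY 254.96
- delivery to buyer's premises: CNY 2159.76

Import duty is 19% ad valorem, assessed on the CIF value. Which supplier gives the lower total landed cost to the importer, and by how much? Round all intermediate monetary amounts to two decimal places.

Supplier A (EXW):
CIF value = EXW price + inland to port + export clearance + origin terminal + freight + insurance = 466943.62 + 1241.81 + 270.23 + 904.93 + 2840.35 + 474.37 = 472675.31
Import duty = 472675.31 × 19% = 89808.31
Buyer bears (A): 1241.81 + 270.23 + 904.93 + 2840.35 + 474.37 + 982.78 + 254.96 + 2159.76 = 9129.19
Landed cost (A) = invoice 466943.62 + 9129.19 + duty 89808.31 = 565881.12
Supplier B (FCA):
CIF value = FCA price + origin terminal + freight + insurance = 438291.10 + 904.93 + 2840.35 + 474.37 = 442510.75
Import duty = 442510.75 × 19% = 84077.04
Buyer bears (B): 904.93 + 2840.35 + 474.37 + 982.78 + 254.96 + 2159.76 = 7617.15
Landed cost (B) = invoice 438291.10 + 7617.15 + duty 84077.04 = 529985.29
Difference = |565881.12 − 529985.29| = 35895.83

Supplier B is cheaper by CNY 35895.83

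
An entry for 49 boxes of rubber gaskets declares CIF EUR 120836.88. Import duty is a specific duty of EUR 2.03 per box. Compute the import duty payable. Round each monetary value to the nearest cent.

Import duty = 49 × 2.03 = 99.47

Import duty: EUR 99.47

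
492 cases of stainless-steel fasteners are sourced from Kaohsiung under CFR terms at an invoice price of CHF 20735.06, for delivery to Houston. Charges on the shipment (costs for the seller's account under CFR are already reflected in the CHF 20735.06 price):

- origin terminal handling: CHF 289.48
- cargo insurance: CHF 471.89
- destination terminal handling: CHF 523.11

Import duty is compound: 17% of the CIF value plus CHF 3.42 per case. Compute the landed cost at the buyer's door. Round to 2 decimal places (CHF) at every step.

CFR: the seller pays costs through ocean freight to the destination port, but not insurance.
Already in the invoice (seller's account under CFR): origin terminal — exclude.
CIF value = CFR price + insurance = 20735.06 + 471.89 = 21206.95
Ad valorem component: 21206.95 × 17% = 3605.18
Specific component: 492 × 3.42 = 1682.64
Import duty = 3605.18 + 1682.64 = 5287.82
Buyer bears: insurance 471.89 + destination terminal 523.11 + duty 5287.82 = 6282.82
Landed cost = invoice 20735.06 + 6282.82 = 27017.88

Total landed cost: CHF 27017.88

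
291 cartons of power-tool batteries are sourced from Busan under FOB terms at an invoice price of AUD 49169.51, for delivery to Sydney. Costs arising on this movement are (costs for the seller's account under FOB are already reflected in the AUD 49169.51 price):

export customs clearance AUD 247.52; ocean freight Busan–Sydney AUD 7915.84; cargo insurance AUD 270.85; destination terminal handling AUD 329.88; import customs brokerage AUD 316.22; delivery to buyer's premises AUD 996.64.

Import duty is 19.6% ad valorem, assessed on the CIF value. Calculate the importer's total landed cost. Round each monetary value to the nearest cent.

FOB: the seller bears costs until goods are on board at the origin port; the buyer bears freight, insurance and all costs thereafter.
Already in the invoice (seller's account under FOB): export clearance — exclude.
CIF value = FOB price + freight + insurance = 49169.51 + 7915.84 + 270.85 = 57356.20
Import duty = 57356.20 × 19.6% = 11241.82
Buyer bears: freight 7915.84 + insurance 270.85 + destination terminal 329.88 + brokerage 316.22 + delivery 996.64 + duty 11241.82 = 21071.25
Landed cost = invoice 49169.51 + 21071.25 = 70240.76

Total landed cost: AUD 70240.76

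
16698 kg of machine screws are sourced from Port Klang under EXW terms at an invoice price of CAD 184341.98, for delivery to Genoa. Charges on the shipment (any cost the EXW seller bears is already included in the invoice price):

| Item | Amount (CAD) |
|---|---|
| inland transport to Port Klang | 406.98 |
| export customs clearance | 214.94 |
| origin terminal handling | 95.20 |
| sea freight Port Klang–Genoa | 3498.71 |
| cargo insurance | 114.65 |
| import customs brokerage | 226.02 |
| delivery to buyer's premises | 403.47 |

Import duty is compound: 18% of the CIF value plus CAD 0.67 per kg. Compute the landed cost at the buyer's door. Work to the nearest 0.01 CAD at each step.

Total landed cost: CAD 234450.65

EXW: the seller makes goods available at their premises; the buyer bears all onward costs.
CIF value = EXW price + inland to port + export clearance + origin terminal + freight + insurance = 184341.98 + 406.98 + 214.94 + 95.20 + 3498.71 + 114.65 = 188672.46
Ad valorem component: 188672.46 × 18% = 33961.04
Specific component: 16698 × 0.67 = 11187.66
Import duty = 33961.04 + 11187.66 = 45148.70
Buyer bears: inland to port 406.98 + export clearance 214.94 + origin terminal 95.20 + freight 3498.71 + insurance 114.65 + brokerage 226.02 + delivery 403.47 + duty 45148.70 = 50108.67
Landed cost = invoice 184341.98 + 50108.67 = 234450.65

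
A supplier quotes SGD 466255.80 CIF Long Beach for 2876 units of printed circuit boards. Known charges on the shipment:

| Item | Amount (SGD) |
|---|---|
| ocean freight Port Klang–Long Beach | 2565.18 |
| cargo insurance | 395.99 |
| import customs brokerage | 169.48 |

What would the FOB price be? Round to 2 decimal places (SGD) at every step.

FOB price: SGD 463294.63

Not relevant to the conversion: brokerage — on the buyer under both terms; not part of either seller's price.
From CIF to FOB, the seller no longer bears: freight, insurance.
FOB price = 466255.80 − 2565.18 − 395.99 = 463294.63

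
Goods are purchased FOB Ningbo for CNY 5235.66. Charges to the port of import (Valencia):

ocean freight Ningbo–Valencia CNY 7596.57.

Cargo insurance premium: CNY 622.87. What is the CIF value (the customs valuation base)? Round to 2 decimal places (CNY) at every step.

CIF value: CNY 13455.10

CIF = FOB price + freight + insurance
CIF = 5235.66 + 7596.57 + 622.87 = 13455.10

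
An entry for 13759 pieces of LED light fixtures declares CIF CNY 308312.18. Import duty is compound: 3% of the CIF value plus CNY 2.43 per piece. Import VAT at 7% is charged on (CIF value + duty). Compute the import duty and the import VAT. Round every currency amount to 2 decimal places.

Import duty: CNY 42683.74; import VAT: CNY 24569.71

Ad valorem component: 308312.18 × 3% = 9249.37
Specific component: 13759 × 2.43 = 33434.37
Import duty = 9249.37 + 33434.37 = 42683.74
VAT base = CIF + duty = 308312.18 + 42683.74 = 350995.92
Import VAT = 350995.92 × 7% = 24569.71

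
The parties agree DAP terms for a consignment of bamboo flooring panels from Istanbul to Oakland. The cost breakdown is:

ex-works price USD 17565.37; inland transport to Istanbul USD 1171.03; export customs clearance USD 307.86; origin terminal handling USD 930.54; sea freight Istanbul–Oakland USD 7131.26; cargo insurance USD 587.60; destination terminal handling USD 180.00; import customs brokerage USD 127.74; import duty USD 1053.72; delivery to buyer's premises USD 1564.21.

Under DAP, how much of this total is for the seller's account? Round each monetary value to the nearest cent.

DAP: the seller bears all costs to the named destination except import duty and clearance.
Seller's account: goods 17565.37 + inland to port 1171.03 + export clearance 307.86 + origin terminal 930.54 + freight 7131.26 + insurance 587.60 + destination terminal 180.00 + delivery 1564.21 = 29437.87
Buyer's account: brokerage 127.74 + duty 1053.72 = 1181.46

Seller's account: USD 29437.87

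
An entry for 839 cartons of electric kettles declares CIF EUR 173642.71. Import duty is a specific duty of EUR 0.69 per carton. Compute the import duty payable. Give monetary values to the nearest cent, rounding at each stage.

Import duty: EUR 578.91

Import duty = 839 × 0.69 = 578.91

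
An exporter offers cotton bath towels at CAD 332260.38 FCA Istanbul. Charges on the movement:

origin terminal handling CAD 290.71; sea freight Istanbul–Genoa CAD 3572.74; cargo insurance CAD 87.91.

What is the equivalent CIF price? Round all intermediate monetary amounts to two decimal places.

From FCA to CIF, the seller additionally bears: origin terminal, freight, insurance.
CIF price = 332260.38 + 290.71 + 3572.74 + 87.91 = 336211.74

CIF price: CAD 336211.74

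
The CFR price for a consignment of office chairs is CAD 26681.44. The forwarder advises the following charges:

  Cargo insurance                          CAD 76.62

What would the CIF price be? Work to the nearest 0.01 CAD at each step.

CIF price: CAD 26758.06

From CFR to CIF, the seller additionally bears: insurance.
CIF price = 26681.44 + 76.62 = 26758.06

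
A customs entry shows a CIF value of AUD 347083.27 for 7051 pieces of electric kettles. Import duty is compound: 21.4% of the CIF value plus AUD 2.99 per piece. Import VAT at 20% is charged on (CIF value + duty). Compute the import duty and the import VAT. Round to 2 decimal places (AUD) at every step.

Ad valorem component: 347083.27 × 21.4% = 74275.82
Specific component: 7051 × 2.99 = 21082.49
Import duty = 74275.82 + 21082.49 = 95358.31
VAT base = CIF + duty = 347083.27 + 95358.31 = 442441.58
Import VAT = 442441.58 × 20% = 88488.32

Import duty: AUD 95358.31; import VAT: AUD 88488.32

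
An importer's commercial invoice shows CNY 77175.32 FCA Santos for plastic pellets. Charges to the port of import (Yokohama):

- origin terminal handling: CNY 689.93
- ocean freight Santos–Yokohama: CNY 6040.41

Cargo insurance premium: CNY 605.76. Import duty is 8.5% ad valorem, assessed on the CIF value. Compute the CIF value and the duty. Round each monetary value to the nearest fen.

CIF = FCA price + pre-shipment costs + freight + insurance
CIF = 77175.32 + 689.93 + 6040.41 + 605.76 = 84511.42
Import duty = 84511.42 × 8.5% = 7183.47

CIF value: CNY 84511.42; import duty: CNY 7183.47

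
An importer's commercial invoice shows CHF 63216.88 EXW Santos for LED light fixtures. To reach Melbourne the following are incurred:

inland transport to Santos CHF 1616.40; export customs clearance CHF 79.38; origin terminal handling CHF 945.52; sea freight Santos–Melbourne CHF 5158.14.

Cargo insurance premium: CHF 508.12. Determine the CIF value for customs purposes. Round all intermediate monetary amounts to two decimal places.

CIF = EXW price + pre-shipment costs + freight + insurance
CIF = 63216.88 + 1616.40 + 79.38 + 945.52 + 5158.14 + 508.12 = 71524.44

CIF value: CHF 71524.44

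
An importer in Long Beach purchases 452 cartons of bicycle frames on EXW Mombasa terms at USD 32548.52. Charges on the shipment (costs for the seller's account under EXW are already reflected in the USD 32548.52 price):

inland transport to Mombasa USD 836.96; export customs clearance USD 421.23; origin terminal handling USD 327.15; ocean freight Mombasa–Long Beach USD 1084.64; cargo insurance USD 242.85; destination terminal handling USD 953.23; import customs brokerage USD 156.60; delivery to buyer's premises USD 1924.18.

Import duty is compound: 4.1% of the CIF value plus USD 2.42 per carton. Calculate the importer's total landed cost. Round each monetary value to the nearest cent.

EXW: the seller makes goods available at their premises; the buyer bears all onward costs.
CIF value = EXW price + inland to port + export clearance + origin terminal + freight + insurance = 32548.52 + 836.96 + 421.23 + 327.15 + 1084.64 + 242.85 = 35461.35
Ad valorem component: 35461.35 × 4.1% = 1453.92
Specific component: 452 × 2.42 = 1093.84
Import duty = 1453.92 + 1093.84 = 2547.76
Buyer bears: inland to port 836.96 + export clearance 421.23 + origin terminal 327.15 + freight 1084.64 + insurance 242.85 + destination terminal 953.23 + brokerage 156.60 + delivery 1924.18 + duty 2547.76 = 8494.60
Landed cost = invoice 32548.52 + 8494.60 = 41043.12

Total landed cost: USD 41043.12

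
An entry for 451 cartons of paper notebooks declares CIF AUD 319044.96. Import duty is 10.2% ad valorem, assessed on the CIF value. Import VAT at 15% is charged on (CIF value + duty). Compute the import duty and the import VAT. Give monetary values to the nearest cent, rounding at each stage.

Import duty = 319044.96 × 10.2% = 32542.59
VAT base = CIF + duty = 319044.96 + 32542.59 = 351587.55
Import VAT = 351587.55 × 15% = 52738.13

Import duty: AUD 32542.59; import VAT: AUD 52738.13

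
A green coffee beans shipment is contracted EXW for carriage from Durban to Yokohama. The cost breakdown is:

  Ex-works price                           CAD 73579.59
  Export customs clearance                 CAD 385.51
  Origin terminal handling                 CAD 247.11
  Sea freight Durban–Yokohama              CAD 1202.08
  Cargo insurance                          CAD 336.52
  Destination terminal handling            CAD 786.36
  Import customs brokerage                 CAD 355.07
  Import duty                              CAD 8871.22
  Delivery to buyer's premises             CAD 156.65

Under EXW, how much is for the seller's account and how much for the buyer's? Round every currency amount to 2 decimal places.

EXW: the seller makes goods available at their premises; the buyer bears all onward costs.
Seller's account: goods 73579.59 = 73579.59
Buyer's account: export clearance 385.51 + origin terminal 247.11 + freight 1202.08 + insurance 336.52 + destination terminal 786.36 + brokerage 355.07 + duty 8871.22 + delivery 156.65 = 12340.52

Seller: CAD 73579.59; buyer: CAD 12340.52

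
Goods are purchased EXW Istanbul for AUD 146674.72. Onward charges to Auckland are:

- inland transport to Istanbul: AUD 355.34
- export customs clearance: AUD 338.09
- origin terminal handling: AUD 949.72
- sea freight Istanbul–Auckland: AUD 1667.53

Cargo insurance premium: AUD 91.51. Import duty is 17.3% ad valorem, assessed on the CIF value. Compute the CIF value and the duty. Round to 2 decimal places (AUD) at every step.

CIF = EXW price + pre-shipment costs + freight + insurance
CIF = 146674.72 + 355.34 + 338.09 + 949.72 + 1667.53 + 91.51 = 150076.91
Import duty = 150076.91 × 17.3% = 25963.31

CIF value: AUD 150076.91; import duty: AUD 25963.31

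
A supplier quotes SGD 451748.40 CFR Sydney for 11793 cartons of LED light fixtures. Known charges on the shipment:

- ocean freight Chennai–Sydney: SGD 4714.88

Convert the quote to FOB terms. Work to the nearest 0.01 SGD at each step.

FOB price: SGD 447033.52

From CFR to FOB, the seller no longer bears: freight.
FOB price = 451748.40 − 4714.88 = 447033.52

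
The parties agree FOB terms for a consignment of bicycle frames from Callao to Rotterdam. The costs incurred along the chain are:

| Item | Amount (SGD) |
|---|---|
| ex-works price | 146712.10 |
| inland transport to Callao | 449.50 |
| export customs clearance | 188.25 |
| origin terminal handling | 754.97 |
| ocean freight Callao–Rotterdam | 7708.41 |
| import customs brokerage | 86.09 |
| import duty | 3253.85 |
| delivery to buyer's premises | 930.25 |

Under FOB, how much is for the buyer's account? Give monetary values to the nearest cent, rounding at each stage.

FOB: the seller bears costs until goods are on board at the origin port; the buyer bears freight, insurance and all costs thereafter.
Seller's account: goods 146712.10 + inland to port 449.50 + export clearance 188.25 + origin terminal 754.97 = 148104.82
Buyer's account: freight 7708.41 + brokerage 86.09 + duty 3253.85 + delivery 930.25 = 11978.60

Buyer's account: SGD 11978.60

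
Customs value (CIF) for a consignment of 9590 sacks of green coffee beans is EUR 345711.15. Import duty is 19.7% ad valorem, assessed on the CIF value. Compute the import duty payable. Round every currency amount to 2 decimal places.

Import duty = 345711.15 × 19.7% = 68105.10

Import duty: EUR 68105.10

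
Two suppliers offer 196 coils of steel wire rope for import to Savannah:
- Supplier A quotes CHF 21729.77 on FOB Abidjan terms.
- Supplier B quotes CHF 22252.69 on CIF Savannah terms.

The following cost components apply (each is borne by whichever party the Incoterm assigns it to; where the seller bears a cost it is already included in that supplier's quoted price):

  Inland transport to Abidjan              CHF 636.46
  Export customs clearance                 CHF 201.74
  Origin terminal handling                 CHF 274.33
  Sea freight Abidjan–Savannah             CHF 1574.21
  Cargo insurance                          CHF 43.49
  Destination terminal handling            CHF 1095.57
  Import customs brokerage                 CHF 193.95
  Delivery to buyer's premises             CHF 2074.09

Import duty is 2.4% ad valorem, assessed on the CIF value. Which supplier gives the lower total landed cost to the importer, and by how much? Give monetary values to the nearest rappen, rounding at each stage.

Supplier B is cheaper by CHF 1121.06

Supplier A (FOB):
CIF value = FOB price + freight + insurance = 21729.77 + 1574.21 + 43.49 = 23347.47
Import duty = 23347.47 × 2.4% = 560.34
Buyer bears (A): 1574.21 + 43.49 + 1095.57 + 193.95 + 2074.09 = 4981.31
Landed cost (A) = invoice 21729.77 + 4981.31 + duty 560.34 = 27271.42
Supplier B (CIF):
The CIF price already equals the CIF value: 22252.69
Import duty = 22252.69 × 2.4% = 534.06
Buyer bears (B): 1095.57 + 193.95 + 2074.09 = 3363.61
Landed cost (B) = invoice 22252.69 + 3363.61 + duty 534.06 = 26150.36
Difference = |27271.42 − 26150.36| = 1121.06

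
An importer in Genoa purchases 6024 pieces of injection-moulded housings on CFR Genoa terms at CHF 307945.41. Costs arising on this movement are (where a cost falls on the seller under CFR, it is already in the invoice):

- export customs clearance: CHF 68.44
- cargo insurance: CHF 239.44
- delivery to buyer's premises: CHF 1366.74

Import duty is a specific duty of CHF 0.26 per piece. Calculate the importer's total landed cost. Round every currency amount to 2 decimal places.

CFR: the seller pays costs through ocean freight to the destination port, but not insurance.
Already in the invoice (seller's account under CFR): export clearance — exclude.
CIF value = CFR price + insurance = 307945.41 + 239.44 = 308184.85
Import duty = 6024 × 0.26 = 1566.24
Buyer bears: insurance 239.44 + delivery 1366.74 + duty 1566.24 = 3172.42
Landed cost = invoice 307945.41 + 3172.42 = 311117.83

Total landed cost: CHF 311117.83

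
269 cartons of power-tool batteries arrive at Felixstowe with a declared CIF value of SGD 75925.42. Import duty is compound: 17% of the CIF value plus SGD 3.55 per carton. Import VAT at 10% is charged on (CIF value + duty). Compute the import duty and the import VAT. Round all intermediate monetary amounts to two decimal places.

Import duty: SGD 13862.27; import VAT: SGD 8978.77

Ad valorem component: 75925.42 × 17% = 12907.32
Specific component: 269 × 3.55 = 954.95
Import duty = 12907.32 + 954.95 = 13862.27
VAT base = CIF + duty = 75925.42 + 13862.27 = 89787.69
Import VAT = 89787.69 × 10% = 8978.77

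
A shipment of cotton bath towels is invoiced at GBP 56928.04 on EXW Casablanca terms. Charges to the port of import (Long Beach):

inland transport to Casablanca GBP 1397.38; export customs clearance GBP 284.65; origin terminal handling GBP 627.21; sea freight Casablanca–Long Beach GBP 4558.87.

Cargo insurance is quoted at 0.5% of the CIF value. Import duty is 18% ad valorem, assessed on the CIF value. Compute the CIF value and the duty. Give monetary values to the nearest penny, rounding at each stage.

CIF value: GBP 64116.73; import duty: GBP 11541.01

Let C be the CIF value. C = EXW price + pre-shipment costs + freight + 0.5% × C
C − 0.5% × C = 56928.04 + 1397.38 + 284.65 + 627.21 + 4558.87
0.995 × C = 63796.15
C = 63796.15 / 0.995 = 64116.73
Insurance premium = 0.5% × 64116.73 = 320.58
Import duty = 64116.73 × 18% = 11541.01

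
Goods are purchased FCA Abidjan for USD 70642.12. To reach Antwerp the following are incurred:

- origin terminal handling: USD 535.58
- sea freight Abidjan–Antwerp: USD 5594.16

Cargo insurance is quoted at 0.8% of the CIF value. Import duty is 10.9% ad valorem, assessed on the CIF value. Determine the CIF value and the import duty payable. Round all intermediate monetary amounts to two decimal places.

Let C be the CIF value. C = FCA price + pre-shipment costs + freight + 0.8% × C
C − 0.8% × C = 70642.12 + 535.58 + 5594.16
0.992 × C = 76771.86
C = 76771.86 / 0.992 = 77390.99
Insurance premium = 0.8% × 77390.99 = 619.13
Import duty = 77390.99 × 10.9% = 8435.62

CIF value: USD 77390.99; import duty: USD 8435.62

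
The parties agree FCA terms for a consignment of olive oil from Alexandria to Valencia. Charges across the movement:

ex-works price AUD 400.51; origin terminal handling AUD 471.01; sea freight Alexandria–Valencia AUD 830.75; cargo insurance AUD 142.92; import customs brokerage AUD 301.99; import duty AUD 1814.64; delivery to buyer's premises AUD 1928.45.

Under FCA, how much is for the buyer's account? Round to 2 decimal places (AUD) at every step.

Buyer's account: AUD 5489.76

FCA: the seller delivers export-cleared goods to the carrier; the buyer bears costs from that point.
Seller's account: goods 400.51 = 400.51
Buyer's account: origin terminal 471.01 + freight 830.75 + insurance 142.92 + brokerage 301.99 + duty 1814.64 + delivery 1928.45 = 5489.76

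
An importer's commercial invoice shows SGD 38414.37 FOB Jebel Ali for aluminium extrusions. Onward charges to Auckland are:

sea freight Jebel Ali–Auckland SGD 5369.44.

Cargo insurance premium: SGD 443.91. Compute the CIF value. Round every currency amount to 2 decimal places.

CIF value: SGD 44227.72

CIF = FOB price + freight + insurance
CIF = 38414.37 + 5369.44 + 443.91 = 44227.72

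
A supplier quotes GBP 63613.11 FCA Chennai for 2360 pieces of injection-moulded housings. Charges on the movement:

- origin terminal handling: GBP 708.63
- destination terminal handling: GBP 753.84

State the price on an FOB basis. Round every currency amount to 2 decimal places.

FOB price: GBP 64321.74

Not relevant to the conversion: destination terminal — on the buyer under both terms; not part of either seller's price.
From FCA to FOB, the seller additionally bears: origin terminal.
FOB price = 63613.11 + 708.63 = 64321.74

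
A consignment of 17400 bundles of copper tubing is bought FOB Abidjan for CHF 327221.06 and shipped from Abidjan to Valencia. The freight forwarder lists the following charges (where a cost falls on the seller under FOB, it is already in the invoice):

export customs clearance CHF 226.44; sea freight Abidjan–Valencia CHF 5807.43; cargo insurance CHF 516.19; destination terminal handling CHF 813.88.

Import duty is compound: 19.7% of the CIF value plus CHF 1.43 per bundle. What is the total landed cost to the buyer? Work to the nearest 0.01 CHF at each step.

Total landed cost: CHF 424948.86

FOB: the seller bears costs until goods are on board at the origin port; the buyer bears freight, insurance and all costs thereafter.
Already in the invoice (seller's account under FOB): export clearance — exclude.
CIF value = FOB price + freight + insurance = 327221.06 + 5807.43 + 516.19 = 333544.68
Ad valorem component: 333544.68 × 19.7% = 65708.30
Specific component: 17400 × 1.43 = 24882.00
Import duty = 65708.30 + 24882.00 = 90590.30
Buyer bears: freight 5807.43 + insurance 516.19 + destination terminal 813.88 + duty 90590.30 = 97727.80
Landed cost = invoice 327221.06 + 97727.80 = 424948.86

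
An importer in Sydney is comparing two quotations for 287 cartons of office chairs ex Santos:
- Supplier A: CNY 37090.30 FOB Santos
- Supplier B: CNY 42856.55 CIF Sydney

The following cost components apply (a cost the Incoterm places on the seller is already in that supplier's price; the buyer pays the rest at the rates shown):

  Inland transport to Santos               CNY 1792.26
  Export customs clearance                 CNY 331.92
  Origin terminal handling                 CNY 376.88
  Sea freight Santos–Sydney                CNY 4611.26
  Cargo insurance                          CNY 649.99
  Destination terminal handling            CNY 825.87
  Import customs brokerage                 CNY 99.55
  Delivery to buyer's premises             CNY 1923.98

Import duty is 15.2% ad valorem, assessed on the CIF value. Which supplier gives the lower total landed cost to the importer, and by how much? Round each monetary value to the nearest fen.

Supplier A (FOB):
CIF value = FOB price + freight + insurance = 37090.30 + 4611.26 + 649.99 = 42351.55
Import duty = 42351.55 × 15.2% = 6437.44
Buyer bears (A): 4611.26 + 649.99 + 825.87 + 99.55 + 1923.98 = 8110.65
Landed cost (A) = invoice 37090.30 + 8110.65 + duty 6437.44 = 51638.39
Supplier B (CIF):
The CIF price already equals the CIF value: 42856.55
Import duty = 42856.55 × 15.2% = 6514.20
Buyer bears (B): 825.87 + 99.55 + 1923.98 = 2849.40
Landed cost (B) = invoice 42856.55 + 2849.40 + duty 6514.20 = 52220.15
Difference = |51638.39 − 52220.15| = 581.76

Supplier A is cheaper by CNY 581.76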